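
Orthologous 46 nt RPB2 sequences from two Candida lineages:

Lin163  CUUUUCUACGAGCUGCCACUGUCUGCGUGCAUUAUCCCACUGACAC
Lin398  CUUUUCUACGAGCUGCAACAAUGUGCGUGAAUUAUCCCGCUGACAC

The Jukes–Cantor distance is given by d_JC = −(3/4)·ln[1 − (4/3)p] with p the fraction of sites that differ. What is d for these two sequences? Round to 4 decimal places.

Mismatches occur at site 17 (C↔A), site 20 (U↔A), site 21 (G↔A), site 23 (C↔G), site 30 (C↔A), site 39 (A↔G).
p = 6/46 = 0.130435.
d = −0.75 · ln(1 − (4/3)·0.130435) = −0.75 · ln(0.826087) = −0.75 · (-0.191055) = 0.1433.

0.1433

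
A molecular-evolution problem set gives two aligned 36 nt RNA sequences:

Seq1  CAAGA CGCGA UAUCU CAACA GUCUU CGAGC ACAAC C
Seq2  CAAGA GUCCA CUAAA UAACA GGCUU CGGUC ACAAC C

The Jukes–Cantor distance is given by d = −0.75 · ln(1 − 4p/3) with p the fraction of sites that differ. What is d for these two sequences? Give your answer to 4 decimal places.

0.4408

The sequences differ at positions 6 (C/G), 7 (G/U), 9 (G/C), 11 (U/C), 12 (A/U), 13 (U/A), 14 (C/A), 15 (U/A), 16 (C/U), 22 (U/G), 28 (A/G), 29 (G/U).
p = 12/36 = 0.333333.
d = −0.75 · ln(1 − (4/3)·0.333333) = −0.75 · ln(0.555556) = −0.75 · (-0.587786) = 0.4408.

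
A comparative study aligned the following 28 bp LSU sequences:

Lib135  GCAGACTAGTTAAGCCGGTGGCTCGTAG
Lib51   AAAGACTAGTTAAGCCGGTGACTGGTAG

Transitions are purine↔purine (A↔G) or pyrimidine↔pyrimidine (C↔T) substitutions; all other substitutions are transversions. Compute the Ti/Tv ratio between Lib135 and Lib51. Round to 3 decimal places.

1.000

Differing sites — 1:G/A (Ti); 2:C/A (Tv); 21:G/A (Ti); 24:C/G (Tv).
Of the 4 differences, 2 transitions and 2 transversions, so Ti/Tv = 2/2 = 1.000.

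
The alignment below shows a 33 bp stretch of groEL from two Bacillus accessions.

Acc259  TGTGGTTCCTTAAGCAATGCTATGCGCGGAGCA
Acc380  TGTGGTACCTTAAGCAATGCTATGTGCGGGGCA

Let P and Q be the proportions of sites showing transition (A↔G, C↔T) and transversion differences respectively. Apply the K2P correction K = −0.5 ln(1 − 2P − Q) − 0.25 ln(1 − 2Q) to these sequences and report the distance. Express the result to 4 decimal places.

Mismatches occur at site 7 (T→A, transversion), site 25 (C→T, transition), site 30 (A→G, transition).
Of the 3 differences, 2 transitions and 1 transversion over 33 sites: P = 2/33 = 0.060606, Q = 1/33 = 0.030303.
d = −0.5·ln(0.848485) − 0.25·ln(0.939394) = −0.5·(-0.164303) − 0.25·(-0.062520) = 0.0978.

0.0978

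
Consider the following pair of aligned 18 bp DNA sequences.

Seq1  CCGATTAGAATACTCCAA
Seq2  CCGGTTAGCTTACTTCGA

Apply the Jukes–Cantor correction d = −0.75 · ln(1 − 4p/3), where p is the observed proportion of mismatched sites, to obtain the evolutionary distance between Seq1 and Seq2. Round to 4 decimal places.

Differing sites — 4:A/G; 9:A/C; 10:A/T; 15:C/T; 17:A/G.
p = 5/18 = 0.277778.
d = −0.75 · ln(1 − (4/3)·0.277778) = −0.75 · ln(0.629629) = −0.75 · (-0.462625) = 0.3470.

0.3470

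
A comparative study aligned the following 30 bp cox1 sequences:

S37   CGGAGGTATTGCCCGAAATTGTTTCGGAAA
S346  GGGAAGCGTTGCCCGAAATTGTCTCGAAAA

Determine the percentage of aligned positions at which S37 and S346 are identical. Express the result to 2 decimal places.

80.00%

Differing sites — 1:C/G; 5:G/A; 7:T/C; 8:A/G; 23:T/C; 27:G/A.
24 of the 30 sites match, so the percent identity is 24/30 × 100 = 80.00%.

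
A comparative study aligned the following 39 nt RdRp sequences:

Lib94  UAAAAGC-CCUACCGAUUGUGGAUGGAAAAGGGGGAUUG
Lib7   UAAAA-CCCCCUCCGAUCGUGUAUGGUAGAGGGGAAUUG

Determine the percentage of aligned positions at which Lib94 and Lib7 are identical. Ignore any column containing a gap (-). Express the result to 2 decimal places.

Excluding the 2 gap columns leaves 37 comparable sites.
Mismatches occur at site 11 (U→C), site 12 (A→U), site 18 (U→C), site 22 (G→U), site 27 (A→U), site 29 (A→G), site 35 (G→A).
30 of the 37 comparable sites match, so the percent identity is 30/37 × 100 = 81.08%.

81.08%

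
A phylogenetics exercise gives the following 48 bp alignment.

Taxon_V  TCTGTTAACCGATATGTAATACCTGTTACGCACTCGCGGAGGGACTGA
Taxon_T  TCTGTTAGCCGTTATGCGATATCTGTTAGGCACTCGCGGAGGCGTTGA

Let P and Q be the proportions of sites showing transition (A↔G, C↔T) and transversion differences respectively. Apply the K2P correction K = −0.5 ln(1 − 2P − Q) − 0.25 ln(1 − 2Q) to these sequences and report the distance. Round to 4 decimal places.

The sequences differ at positions 8 (A/G, transition), 12 (A/T, transversion), 17 (T/C, transition), 18 (A/G, transition), 22 (C/T, transition), 29 (C/G, transversion), 43 (G/C, transversion), 44 (A/G, transition), 45 (C/T, transition).
Of the 9 differences, 6 transitions and 3 transversions over 48 sites: P = 6/48 = 0.125000, Q = 3/48 = 0.062500.
d = −0.5·ln(0.687500) − 0.25·ln(0.875000) = −0.5·(-0.374693) − 0.25·(-0.133531) = 0.2207.

0.2207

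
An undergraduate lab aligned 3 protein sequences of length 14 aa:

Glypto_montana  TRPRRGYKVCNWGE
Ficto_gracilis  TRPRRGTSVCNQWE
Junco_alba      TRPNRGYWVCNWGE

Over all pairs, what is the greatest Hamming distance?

5

Pairwise Hamming distances:
  Glypto_montana vs Ficto_gracilis: 4
  Glypto_montana vs Junco_alba: 2
  Ficto_gracilis vs Junco_alba: 5
The largest is 5, between Ficto_gracilis and Junco_alba.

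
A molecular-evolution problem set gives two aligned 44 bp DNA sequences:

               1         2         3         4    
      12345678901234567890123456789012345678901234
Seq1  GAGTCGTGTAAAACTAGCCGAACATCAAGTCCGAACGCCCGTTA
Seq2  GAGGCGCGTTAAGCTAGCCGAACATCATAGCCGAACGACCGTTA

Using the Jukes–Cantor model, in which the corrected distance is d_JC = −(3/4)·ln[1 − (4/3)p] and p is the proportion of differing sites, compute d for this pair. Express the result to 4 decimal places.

0.2082

Mismatches occur at site 4 (T/G), site 7 (T/C), site 10 (A/T), site 13 (A/G), site 28 (A/T), site 29 (G/A), site 30 (T/G), site 38 (C/A).
p = 8/44 = 0.181818.
d = −0.75 · ln(1 − (4/3)·0.181818) = −0.75 · ln(0.757576) = −0.75 · (-0.277631) = 0.2082.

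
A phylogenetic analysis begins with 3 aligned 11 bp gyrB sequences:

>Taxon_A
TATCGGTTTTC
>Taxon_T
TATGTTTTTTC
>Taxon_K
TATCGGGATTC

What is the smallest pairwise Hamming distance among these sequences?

2

Pairwise Hamming distances:
  Taxon_A vs Taxon_T: 3
  Taxon_A vs Taxon_K: 2
  Taxon_T vs Taxon_K: 5
The smallest is 2, between Taxon_A and Taxon_K.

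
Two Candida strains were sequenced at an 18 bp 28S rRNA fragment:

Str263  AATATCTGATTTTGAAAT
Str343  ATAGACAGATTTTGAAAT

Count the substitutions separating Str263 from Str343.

5

Differing sites — 2:A/T; 3:T/A; 4:A/G; 5:T/A; 7:T/A.
That gives 5 mismatches out of 18 aligned sites, so the Hamming distance is 5.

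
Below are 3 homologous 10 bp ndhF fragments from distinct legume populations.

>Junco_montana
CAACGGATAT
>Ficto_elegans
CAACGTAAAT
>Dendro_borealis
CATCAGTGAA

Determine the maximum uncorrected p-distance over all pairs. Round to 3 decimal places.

0.600

Pairwise Hamming distances:
  Junco_montana vs Ficto_elegans: 2
  Junco_montana vs Dendro_borealis: 5
  Ficto_elegans vs Dendro_borealis: 6
The largest is 6 mismatches, between Ficto_elegans and Dendro_borealis; p = 6/10 = 0.600.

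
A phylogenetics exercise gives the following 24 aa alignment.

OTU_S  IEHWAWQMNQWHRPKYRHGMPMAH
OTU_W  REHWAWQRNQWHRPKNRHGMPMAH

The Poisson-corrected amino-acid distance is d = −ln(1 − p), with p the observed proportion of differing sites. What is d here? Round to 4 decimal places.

0.1335

The sequences differ at positions 1 (I/R), 8 (M/R), 16 (Y/N).
p = 3/24 = 0.125000.
d = −ln(1 − 0.125000) = −ln(0.875000) = 0.1335.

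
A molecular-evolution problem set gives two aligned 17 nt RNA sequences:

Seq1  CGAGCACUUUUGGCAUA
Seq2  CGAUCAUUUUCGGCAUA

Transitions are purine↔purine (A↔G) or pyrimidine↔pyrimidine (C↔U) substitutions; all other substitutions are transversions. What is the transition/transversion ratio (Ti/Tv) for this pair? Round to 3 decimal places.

Mismatches occur at site 4 (G→U, transversion), site 7 (C→U, transition), site 11 (U→C, transition).
Of the 3 differences, 2 transitions and 1 transversion, so Ti/Tv = 2/1 = 2.000.

2.000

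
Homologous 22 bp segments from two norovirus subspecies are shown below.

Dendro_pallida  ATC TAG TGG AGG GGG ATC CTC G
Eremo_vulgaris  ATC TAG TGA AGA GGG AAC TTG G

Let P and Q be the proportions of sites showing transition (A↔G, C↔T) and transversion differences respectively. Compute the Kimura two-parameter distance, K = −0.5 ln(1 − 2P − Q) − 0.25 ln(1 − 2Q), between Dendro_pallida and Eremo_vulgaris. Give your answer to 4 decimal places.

Differing sites — 9:G/A (Ti); 12:G/A (Ti); 17:T/A (Tv); 19:C/T (Ti); 21:C/G (Tv).
Of the 5 differences, 3 transitions and 2 transversions over 22 sites: P = 3/22 = 0.136364, Q = 2/22 = 0.090909.
d = −0.5·ln(0.636363) − 0.25·ln(0.818182) = −0.5·(-0.451986) − 0.25·(-0.200670) = 0.2762.

0.2762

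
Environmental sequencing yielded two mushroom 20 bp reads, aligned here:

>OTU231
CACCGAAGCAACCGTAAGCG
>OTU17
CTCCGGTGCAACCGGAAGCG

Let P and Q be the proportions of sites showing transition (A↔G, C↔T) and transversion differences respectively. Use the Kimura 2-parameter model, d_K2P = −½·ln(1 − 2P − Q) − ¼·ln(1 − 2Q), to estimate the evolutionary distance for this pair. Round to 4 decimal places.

0.2330

Mismatches occur at site 2 (A→T, transversion), site 6 (A→G, transition), site 7 (A→T, transversion), site 15 (T→G, transversion).
Of the 4 differences, 1 transition and 3 transversions over 20 sites: P = 1/20 = 0.050000, Q = 3/20 = 0.150000.
d = −0.5·ln(0.750000) − 0.25·ln(0.700000) = −0.5·(-0.287682) − 0.25·(-0.356675) = 0.2330.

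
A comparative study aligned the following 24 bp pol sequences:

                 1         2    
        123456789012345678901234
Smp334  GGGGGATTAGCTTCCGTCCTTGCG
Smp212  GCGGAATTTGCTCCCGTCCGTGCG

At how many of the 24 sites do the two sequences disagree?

5

Differing sites — 2:G/C; 5:G/A; 9:A/T; 13:T/C; 20:T/G.
That gives 5 mismatches out of 24 aligned sites, so the Hamming distance is 5.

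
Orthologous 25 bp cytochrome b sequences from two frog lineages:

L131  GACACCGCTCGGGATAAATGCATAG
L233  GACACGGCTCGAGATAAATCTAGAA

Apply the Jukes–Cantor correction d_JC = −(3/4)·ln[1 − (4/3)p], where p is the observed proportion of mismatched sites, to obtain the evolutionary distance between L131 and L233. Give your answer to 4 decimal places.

Differing sites — 6:C/G; 12:G/A; 20:G/C; 21:C/T; 23:T/G; 25:G/A.
p = 6/25 = 0.240000.
d = −0.75 · ln(1 − (4/3)·0.240000) = −0.75 · ln(0.680000) = −0.75 · (-0.385662) = 0.2892.

0.2892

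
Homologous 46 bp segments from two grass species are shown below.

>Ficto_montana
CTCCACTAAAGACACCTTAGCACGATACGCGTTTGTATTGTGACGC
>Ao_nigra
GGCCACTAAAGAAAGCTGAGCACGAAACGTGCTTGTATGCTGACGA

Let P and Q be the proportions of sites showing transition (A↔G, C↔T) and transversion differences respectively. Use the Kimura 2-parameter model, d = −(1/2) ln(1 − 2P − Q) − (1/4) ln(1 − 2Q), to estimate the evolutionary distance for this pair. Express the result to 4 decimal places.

Mismatches occur at site 1 (C→G, transversion), site 2 (T→G, transversion), site 13 (C→A, transversion), site 15 (C→G, transversion), site 18 (T→G, transversion), site 26 (T→A, transversion), site 30 (C→T, transition), site 32 (T→C, transition), site 39 (T→G, transversion), site 40 (G→C, transversion), site 46 (C→A, transversion).
Of the 11 differences, 2 transitions and 9 transversions over 46 sites: P = 2/46 = 0.043478, Q = 9/46 = 0.195652.
d = −0.5·ln(0.717392) − 0.25·ln(0.608696) = −0.5·(-0.332133) − 0.25·(-0.496436) = 0.2902.

0.2902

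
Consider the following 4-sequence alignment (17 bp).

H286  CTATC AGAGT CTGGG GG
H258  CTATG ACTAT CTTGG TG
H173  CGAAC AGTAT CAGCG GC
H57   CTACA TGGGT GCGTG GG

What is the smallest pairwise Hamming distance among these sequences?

6

Pairwise Hamming distances:
  H286 vs H258: 6
  H286 vs H173: 7
  H286 vs H57: 7
  H258 vs H173: 9
  H258 vs H57: 11
  H173 vs H57: 10
The smallest is 6, between H286 and H258.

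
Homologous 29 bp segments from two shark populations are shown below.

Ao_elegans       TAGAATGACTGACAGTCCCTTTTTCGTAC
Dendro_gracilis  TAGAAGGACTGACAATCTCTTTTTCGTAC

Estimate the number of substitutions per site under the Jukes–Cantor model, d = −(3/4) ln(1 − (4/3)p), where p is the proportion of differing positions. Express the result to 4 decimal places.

Mismatches occur at site 6 (T→G), site 15 (G→A), site 18 (C→T).
p = 3/29 = 0.103448.
d = −0.75 · ln(1 − (4/3)·0.103448) = −0.75 · ln(0.862069) = −0.75 · (-0.148420) = 0.1113.

0.1113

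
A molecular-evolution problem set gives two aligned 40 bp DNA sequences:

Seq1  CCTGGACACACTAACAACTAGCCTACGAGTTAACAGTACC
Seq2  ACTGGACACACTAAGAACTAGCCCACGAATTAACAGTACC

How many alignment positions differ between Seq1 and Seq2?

4

The sequences differ at positions 1 (C/A), 15 (C/G), 24 (T/C), 29 (G/A).
That gives 4 mismatches out of 40 aligned sites, so the Hamming distance is 4.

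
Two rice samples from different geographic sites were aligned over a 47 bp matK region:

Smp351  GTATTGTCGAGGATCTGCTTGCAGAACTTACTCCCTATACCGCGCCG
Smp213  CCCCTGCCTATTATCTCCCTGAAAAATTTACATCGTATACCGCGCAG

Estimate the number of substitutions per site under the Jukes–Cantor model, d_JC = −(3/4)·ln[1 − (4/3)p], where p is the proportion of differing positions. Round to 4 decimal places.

Mismatches occur at site 1 (G→C), site 2 (T→C), site 3 (A→C), site 4 (T→C), site 7 (T→C), site 9 (G→T), site 11 (G→T), site 12 (G→T), site 17 (G→C), site 19 (T→C), site 22 (C→A), site 24 (G→A), site 27 (C→T), site 32 (T→A), site 33 (C→T), site 35 (C→G), site 46 (C→A).
p = 17/47 = 0.361702.
d = −0.75 · ln(1 − (4/3)·0.361702) = −0.75 · ln(0.517731) = −0.75 · (-0.658299) = 0.4937.

0.4937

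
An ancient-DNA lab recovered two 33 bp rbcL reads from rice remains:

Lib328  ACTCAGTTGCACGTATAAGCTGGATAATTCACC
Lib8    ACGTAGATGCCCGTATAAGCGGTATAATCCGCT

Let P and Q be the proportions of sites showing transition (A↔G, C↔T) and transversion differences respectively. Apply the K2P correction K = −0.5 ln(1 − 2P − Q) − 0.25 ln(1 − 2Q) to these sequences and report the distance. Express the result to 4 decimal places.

Differing sites — 3:T/G (Tv); 4:C/T (Ti); 7:T/A (Tv); 11:A/C (Tv); 21:T/G (Tv); 23:G/T (Tv); 29:T/C (Ti); 31:A/G (Ti); 33:C/T (Ti).
Of the 9 differences, 4 transitions and 5 transversions over 33 sites: P = 4/33 = 0.121212, Q = 5/33 = 0.151515.
d = −0.5·ln(0.606061) − 0.25·ln(0.696970) = −0.5·(-0.500775) − 0.25·(-0.361013) = 0.3406.

0.3406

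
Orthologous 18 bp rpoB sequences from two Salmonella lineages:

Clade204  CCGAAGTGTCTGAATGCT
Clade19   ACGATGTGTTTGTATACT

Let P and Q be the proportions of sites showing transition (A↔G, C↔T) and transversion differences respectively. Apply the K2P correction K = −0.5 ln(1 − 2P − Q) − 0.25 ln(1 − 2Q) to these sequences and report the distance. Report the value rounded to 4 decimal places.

The sequences differ at positions 1 (C/A, transversion), 5 (A/T, transversion), 10 (C/T, transition), 13 (A/T, transversion), 16 (G/A, transition).
Of the 5 differences, 2 transitions and 3 transversions over 18 sites: P = 2/18 = 0.111111, Q = 3/18 = 0.166667.
d = −0.5·ln(0.611111) − 0.25·ln(0.666666) = −0.5·(-0.492477) − 0.25·(-0.405466) = 0.3476.

0.3476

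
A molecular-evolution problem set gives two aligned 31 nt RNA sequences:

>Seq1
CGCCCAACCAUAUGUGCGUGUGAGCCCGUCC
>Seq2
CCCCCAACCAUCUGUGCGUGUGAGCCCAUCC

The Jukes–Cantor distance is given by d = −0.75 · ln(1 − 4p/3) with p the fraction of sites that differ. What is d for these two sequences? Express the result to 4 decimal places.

0.1036

Mismatches occur at site 2 (G/C), site 12 (A/C), site 28 (G/A).
p = 3/31 = 0.096774.
d = −0.75 · ln(1 − (4/3)·0.096774) = −0.75 · ln(0.870968) = −0.75 · (-0.138150) = 0.1036.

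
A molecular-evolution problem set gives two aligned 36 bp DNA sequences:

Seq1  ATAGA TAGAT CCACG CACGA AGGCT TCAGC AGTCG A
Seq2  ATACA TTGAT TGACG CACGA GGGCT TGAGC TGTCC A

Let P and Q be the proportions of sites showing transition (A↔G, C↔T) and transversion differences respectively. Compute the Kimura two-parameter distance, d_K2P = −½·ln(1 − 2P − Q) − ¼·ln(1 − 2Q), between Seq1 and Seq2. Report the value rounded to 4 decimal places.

0.2641

Differing sites — 4:G/C (Tv); 7:A/T (Tv); 11:C/T (Ti); 12:C/G (Tv); 21:A/G (Ti); 27:C/G (Tv); 31:A/T (Tv); 35:G/C (Tv).
Of the 8 differences, 2 transitions and 6 transversions over 36 sites: P = 2/36 = 0.055556, Q = 6/36 = 0.166667.
d = −0.5·ln(0.722221) − 0.25·ln(0.666666) = −0.5·(-0.325424) − 0.25·(-0.405466) = 0.2641.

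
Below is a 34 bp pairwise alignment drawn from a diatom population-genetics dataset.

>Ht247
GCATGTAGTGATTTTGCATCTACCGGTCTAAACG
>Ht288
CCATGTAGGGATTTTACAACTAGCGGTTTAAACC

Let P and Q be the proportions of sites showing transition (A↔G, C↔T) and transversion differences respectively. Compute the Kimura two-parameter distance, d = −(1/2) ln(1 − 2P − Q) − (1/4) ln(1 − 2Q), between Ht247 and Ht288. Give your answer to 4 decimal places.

Differing sites — 1:G/C (Tv); 9:T/G (Tv); 16:G/A (Ti); 19:T/A (Tv); 23:C/G (Tv); 28:C/T (Ti); 34:G/C (Tv).
Of the 7 differences, 2 transitions and 5 transversions over 34 sites: P = 2/34 = 0.058824, Q = 5/34 = 0.147059.
d = −0.5·ln(0.735293) − 0.25·ln(0.705882) = −0.5·(-0.307486) − 0.25·(-0.348307) = 0.2408.

0.2408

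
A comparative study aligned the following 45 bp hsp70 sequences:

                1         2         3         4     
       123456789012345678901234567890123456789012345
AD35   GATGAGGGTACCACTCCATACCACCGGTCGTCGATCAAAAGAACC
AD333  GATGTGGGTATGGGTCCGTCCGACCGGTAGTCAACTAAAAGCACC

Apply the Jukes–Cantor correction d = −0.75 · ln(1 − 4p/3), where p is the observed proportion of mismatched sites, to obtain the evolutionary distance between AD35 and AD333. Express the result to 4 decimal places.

Mismatches occur at site 5 (A/T), site 11 (C/T), site 12 (C/G), site 13 (A/G), site 14 (C/G), site 18 (A/G), site 20 (A/C), site 22 (C/G), site 29 (C/A), site 33 (G/A), site 35 (T/C), site 36 (C/T), site 42 (A/C).
p = 13/45 = 0.288889.
d = −0.75 · ln(1 − (4/3)·0.288889) = −0.75 · ln(0.614815) = −0.75 · (-0.486434) = 0.3648.

0.3648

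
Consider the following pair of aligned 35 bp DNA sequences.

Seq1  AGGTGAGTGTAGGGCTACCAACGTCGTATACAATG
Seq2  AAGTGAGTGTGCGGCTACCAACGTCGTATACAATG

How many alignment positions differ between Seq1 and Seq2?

The sequences differ at positions 2 (G/A), 11 (A/G), 12 (G/C).
That gives 3 mismatches out of 35 aligned sites, so the Hamming distance is 3.

3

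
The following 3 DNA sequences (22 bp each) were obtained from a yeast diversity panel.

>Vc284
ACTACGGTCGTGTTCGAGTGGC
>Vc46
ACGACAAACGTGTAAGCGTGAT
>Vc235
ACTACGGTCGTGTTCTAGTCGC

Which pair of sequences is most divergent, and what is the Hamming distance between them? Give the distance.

Pairwise Hamming distances:
  Vc284 vs Vc46: 9
  Vc284 vs Vc235: 2
  Vc46 vs Vc235: 11
The largest is 11, between Vc46 and Vc235.

11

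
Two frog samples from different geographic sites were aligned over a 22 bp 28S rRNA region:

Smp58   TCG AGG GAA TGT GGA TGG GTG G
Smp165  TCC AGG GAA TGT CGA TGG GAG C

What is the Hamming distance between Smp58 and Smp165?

4

Differing sites — 3:G/C; 13:G/C; 20:T/A; 22:G/C.
That gives 4 mismatches out of 22 aligned sites, so the Hamming distance is 4.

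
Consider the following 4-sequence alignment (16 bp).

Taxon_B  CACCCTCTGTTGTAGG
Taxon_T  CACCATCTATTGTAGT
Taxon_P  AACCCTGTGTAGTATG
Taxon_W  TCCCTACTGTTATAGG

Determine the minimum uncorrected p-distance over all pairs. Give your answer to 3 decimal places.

0.188

Pairwise Hamming distances:
  Taxon_B vs Taxon_T: 3
  Taxon_B vs Taxon_P: 4
  Taxon_B vs Taxon_W: 5
  Taxon_T vs Taxon_P: 7
  Taxon_T vs Taxon_W: 7
  Taxon_P vs Taxon_W: 8
The smallest is 3 mismatches, between Taxon_B and Taxon_T; p = 3/16 = 0.188.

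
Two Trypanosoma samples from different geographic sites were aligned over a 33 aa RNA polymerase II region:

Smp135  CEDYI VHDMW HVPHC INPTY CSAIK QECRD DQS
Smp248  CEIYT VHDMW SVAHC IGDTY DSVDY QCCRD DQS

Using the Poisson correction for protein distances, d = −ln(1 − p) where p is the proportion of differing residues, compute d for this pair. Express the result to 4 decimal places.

Differing sites — 3:D/I; 5:I/T; 11:H/S; 13:P/A; 17:N/G; 18:P/D; 21:C/D; 23:A/V; 24:I/D; 25:K/Y; 27:E/C.
p = 11/33 = 0.333333.
d = −ln(1 − 0.333333) = −ln(0.666667) = 0.4055.

0.4055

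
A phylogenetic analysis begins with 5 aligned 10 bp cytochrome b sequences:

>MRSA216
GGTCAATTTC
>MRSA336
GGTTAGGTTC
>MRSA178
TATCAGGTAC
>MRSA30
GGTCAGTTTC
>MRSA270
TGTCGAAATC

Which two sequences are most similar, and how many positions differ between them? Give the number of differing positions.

1

Pairwise Hamming distances:
  MRSA216 vs MRSA336: 3
  MRSA216 vs MRSA178: 5
  MRSA216 vs MRSA30: 1
  MRSA216 vs MRSA270: 4
  MRSA336 vs MRSA178: 4
  MRSA336 vs MRSA30: 2
  MRSA336 vs MRSA270: 6
  MRSA178 vs MRSA30: 4
  MRSA178 vs MRSA270: 6
  MRSA30 vs MRSA270: 5
The smallest is 1, between MRSA216 and MRSA30.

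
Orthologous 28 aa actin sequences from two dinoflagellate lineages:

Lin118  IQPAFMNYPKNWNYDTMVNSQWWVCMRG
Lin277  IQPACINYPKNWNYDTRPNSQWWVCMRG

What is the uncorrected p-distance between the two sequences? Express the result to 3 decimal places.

0.143

Mismatches occur at site 5 (F↔C), site 6 (M↔I), site 17 (M↔R), site 18 (V↔P).
There are 4 differences over 28 sites, so p = 4/28 = 0.143.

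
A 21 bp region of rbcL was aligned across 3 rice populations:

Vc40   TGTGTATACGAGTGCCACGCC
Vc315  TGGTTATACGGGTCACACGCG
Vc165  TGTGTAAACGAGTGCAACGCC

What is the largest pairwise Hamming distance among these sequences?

Pairwise Hamming distances:
  Vc40 vs Vc315: 6
  Vc40 vs Vc165: 2
  Vc315 vs Vc165: 8
The largest is 8, between Vc315 and Vc165.

8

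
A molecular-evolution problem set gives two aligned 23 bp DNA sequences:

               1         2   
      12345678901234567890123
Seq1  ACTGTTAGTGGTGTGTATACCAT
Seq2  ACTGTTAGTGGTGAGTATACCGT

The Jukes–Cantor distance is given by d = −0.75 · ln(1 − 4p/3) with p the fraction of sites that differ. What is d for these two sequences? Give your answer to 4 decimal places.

0.0924

The sequences differ at positions 14 (T/A), 22 (A/G).
p = 2/23 = 0.086957.
d = −0.75 · ln(1 − (4/3)·0.086957) = −0.75 · ln(0.884057) = −0.75 · (-0.123234) = 0.0924.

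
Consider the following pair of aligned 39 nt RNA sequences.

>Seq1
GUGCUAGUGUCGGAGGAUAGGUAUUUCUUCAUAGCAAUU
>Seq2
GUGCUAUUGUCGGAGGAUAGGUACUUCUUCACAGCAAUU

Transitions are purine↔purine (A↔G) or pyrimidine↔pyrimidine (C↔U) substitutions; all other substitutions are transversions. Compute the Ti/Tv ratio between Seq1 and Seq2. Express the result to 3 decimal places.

2.000

Differing sites — 7:G/U (Tv); 24:U/C (Ti); 32:U/C (Ti).
Of the 3 differences, 2 transitions and 1 transversion, so Ti/Tv = 2/1 = 2.000.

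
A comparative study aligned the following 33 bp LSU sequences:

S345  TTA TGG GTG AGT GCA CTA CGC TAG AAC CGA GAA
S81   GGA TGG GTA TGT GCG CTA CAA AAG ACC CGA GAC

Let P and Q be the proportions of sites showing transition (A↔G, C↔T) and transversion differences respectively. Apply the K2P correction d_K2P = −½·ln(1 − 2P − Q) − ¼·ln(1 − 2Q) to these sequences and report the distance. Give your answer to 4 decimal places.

0.3884

The sequences differ at positions 1 (T/G, transversion), 2 (T/G, transversion), 9 (G/A, transition), 10 (A/T, transversion), 15 (A/G, transition), 20 (G/A, transition), 21 (C/A, transversion), 22 (T/A, transversion), 26 (A/C, transversion), 33 (A/C, transversion).
Of the 10 differences, 3 transitions and 7 transversions over 33 sites: P = 3/33 = 0.090909, Q = 7/33 = 0.212121.
d = −0.5·ln(0.606061) − 0.25·ln(0.575758) = −0.5·(-0.500775) − 0.25·(-0.552068) = 0.3884.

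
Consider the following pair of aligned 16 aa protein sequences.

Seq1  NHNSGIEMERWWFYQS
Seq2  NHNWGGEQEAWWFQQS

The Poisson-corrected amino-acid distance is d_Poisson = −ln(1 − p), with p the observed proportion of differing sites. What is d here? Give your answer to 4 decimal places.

0.3747

Differing sites — 4:S/W; 6:I/G; 8:M/Q; 10:R/A; 14:Y/Q.
p = 5/16 = 0.312500.
d = −ln(1 − 0.312500) = −ln(0.687500) = 0.3747.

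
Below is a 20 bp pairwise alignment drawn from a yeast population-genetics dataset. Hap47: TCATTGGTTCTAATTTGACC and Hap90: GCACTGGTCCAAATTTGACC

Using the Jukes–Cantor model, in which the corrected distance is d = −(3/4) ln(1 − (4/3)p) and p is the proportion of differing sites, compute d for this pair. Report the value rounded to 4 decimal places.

The sequences differ at positions 1 (T/G), 4 (T/C), 9 (T/C), 11 (T/A).
p = 4/20 = 0.200000.
d = −0.75 · ln(1 − (4/3)·0.200000) = −0.75 · ln(0.733333) = −0.75 · (-0.310155) = 0.2326.

0.2326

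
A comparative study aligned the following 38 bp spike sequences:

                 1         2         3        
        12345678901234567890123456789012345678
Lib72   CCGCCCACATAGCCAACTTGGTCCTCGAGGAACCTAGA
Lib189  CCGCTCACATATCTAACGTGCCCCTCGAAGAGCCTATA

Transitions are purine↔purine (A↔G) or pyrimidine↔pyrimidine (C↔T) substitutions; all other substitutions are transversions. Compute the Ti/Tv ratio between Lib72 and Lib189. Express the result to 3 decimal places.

The sequences differ at positions 5 (C/T, transition), 12 (G/T, transversion), 14 (C/T, transition), 18 (T/G, transversion), 21 (G/C, transversion), 22 (T/C, transition), 29 (G/A, transition), 32 (A/G, transition), 37 (G/T, transversion).
Of the 9 differences, 5 transitions and 4 transversions, so Ti/Tv = 5/4 = 1.250.

1.250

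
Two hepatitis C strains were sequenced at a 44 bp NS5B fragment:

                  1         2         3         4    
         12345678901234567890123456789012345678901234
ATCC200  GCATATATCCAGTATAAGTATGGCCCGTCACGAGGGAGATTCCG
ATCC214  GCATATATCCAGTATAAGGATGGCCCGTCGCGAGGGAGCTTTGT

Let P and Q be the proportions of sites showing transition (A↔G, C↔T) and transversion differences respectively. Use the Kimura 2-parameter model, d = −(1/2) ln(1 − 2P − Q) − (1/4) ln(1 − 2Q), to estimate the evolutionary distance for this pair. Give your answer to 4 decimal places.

0.1505

Mismatches occur at site 19 (T→G, transversion), site 30 (A→G, transition), site 39 (A→C, transversion), site 42 (C→T, transition), site 43 (C→G, transversion), site 44 (G→T, transversion).
Of the 6 differences, 2 transitions and 4 transversions over 44 sites: P = 2/44 = 0.045455, Q = 4/44 = 0.090909.
d = −0.5·ln(0.818181) − 0.25·ln(0.818182) = −0.5·(-0.200672) − 0.25·(-0.200670) = 0.1505.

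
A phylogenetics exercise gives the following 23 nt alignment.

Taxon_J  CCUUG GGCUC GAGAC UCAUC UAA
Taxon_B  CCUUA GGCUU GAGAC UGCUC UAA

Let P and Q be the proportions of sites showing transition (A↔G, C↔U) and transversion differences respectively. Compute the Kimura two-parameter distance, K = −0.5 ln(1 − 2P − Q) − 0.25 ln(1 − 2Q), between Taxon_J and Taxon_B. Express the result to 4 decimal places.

Mismatches occur at site 5 (G↔A, transition), site 10 (C↔U, transition), site 17 (C↔G, transversion), site 18 (A↔C, transversion).
Of the 4 differences, 2 transitions and 2 transversions over 23 sites: P = 2/23 = 0.086957, Q = 2/23 = 0.086957.
d = −0.5·ln(0.739129) − 0.25·ln(0.826086) = −0.5·(-0.302283) − 0.25·(-0.191056) = 0.1989.

0.1989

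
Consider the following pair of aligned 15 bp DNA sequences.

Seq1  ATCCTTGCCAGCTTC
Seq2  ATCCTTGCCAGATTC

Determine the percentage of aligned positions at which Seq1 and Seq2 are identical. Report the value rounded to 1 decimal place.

93.3%

A single mismatch occurs at site 12 (C↔A).
14 of the 15 sites match, so the percent identity is 14/15 × 100 = 93.3%.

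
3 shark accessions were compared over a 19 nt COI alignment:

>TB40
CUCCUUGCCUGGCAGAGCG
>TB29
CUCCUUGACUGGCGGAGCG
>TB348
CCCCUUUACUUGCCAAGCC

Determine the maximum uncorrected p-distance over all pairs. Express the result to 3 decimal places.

0.368

Pairwise Hamming distances:
  TB40 vs TB29: 2
  TB40 vs TB348: 7
  TB29 vs TB348: 6
The largest is 7 mismatches, between TB40 and TB348; p = 7/19 = 0.368.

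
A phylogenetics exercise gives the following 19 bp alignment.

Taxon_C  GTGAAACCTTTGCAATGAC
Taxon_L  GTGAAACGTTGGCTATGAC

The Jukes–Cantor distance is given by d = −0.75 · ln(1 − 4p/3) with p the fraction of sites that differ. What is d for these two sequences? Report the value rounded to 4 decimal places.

0.1773

The sequences differ at positions 8 (C/G), 11 (T/G), 14 (A/T).
p = 3/19 = 0.157895.
d = −0.75 · ln(1 − (4/3)·0.157895) = −0.75 · ln(0.789473) = −0.75 · (-0.236390) = 0.1773.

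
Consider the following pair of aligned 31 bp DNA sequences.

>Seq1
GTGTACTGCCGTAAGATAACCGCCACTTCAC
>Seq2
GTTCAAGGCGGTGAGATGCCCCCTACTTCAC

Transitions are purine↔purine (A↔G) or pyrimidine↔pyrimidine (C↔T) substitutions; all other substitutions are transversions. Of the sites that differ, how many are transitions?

4

Mismatches occur at site 3 (G→T, transversion), site 4 (T→C, transition), site 6 (C→A, transversion), site 7 (T→G, transversion), site 10 (C→G, transversion), site 13 (A→G, transition), site 18 (A→G, transition), site 19 (A→C, transversion), site 22 (G→C, transversion), site 24 (C→T, transition).
Of the 10 differences, 4 transitions and 6 transversions, so the answer is 4.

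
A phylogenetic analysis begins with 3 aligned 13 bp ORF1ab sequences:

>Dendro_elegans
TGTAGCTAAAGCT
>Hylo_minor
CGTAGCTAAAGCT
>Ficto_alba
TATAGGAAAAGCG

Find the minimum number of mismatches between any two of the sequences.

Pairwise Hamming distances:
  Dendro_elegans vs Hylo_minor: 1
  Dendro_elegans vs Ficto_alba: 4
  Hylo_minor vs Ficto_alba: 5
The smallest is 1, between Dendro_elegans and Hylo_minor.

1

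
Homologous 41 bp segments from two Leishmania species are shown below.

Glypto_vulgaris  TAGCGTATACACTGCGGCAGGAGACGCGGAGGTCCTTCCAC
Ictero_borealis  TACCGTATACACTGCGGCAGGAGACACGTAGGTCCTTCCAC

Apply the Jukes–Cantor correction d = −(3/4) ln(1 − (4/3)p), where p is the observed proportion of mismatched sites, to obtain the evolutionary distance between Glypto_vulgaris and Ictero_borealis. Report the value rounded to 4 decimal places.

0.0770

Differing sites — 3:G/C; 26:G/A; 29:G/T.
p = 3/41 = 0.073171.
d = −0.75 · ln(1 − (4/3)·0.073171) = −0.75 · ln(0.902439) = −0.75 · (-0.102654) = 0.0770.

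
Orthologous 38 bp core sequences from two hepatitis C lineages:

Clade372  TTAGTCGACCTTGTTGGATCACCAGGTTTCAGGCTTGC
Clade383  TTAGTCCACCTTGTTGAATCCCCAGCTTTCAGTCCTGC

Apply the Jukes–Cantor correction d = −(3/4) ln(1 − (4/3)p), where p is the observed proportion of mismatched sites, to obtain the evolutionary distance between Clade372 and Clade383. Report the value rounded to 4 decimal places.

0.1773

Mismatches occur at site 7 (G/C), site 17 (G/A), site 21 (A/C), site 26 (G/C), site 33 (G/T), site 35 (T/C).
p = 6/38 = 0.157895.
d = −0.75 · ln(1 − (4/3)·0.157895) = −0.75 · ln(0.789473) = −0.75 · (-0.236390) = 0.1773.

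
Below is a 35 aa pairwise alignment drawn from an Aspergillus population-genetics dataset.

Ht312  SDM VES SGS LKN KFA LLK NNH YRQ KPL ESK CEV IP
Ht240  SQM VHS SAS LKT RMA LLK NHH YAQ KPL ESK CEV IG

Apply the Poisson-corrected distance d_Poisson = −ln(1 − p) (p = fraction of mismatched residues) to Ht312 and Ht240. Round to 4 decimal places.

0.2973

Mismatches occur at site 2 (D/Q), site 5 (E/H), site 8 (G/A), site 12 (N/T), site 13 (K/R), site 14 (F/M), site 20 (N/H), site 23 (R/A), site 35 (P/G).
p = 9/35 = 0.257143.
d = −ln(1 − 0.257143) = −ln(0.742857) = 0.2973.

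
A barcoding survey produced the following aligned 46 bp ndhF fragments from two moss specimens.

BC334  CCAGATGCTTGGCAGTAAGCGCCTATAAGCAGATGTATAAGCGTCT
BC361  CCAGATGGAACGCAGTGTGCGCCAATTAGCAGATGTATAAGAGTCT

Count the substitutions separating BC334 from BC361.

Mismatches occur at site 8 (C/G), site 9 (T/A), site 10 (T/A), site 11 (G/C), site 17 (A/G), site 18 (A/T), site 24 (T/A), site 27 (A/T), site 42 (C/A).
That gives 9 mismatches out of 46 aligned sites, so the Hamming distance is 9.

9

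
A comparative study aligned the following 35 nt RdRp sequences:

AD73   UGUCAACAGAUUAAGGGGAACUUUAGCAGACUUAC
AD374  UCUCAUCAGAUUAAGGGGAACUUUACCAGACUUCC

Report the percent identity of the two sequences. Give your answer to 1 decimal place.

Differing sites — 2:G/C; 6:A/U; 26:G/C; 34:A/C.
31 of the 35 sites match, so the percent identity is 31/35 × 100 = 88.6%.

88.6%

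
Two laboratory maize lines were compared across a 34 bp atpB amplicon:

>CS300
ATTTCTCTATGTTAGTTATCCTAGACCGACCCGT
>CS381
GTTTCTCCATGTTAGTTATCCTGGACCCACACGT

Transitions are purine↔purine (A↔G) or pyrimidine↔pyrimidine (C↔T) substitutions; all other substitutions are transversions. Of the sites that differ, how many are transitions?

3

Mismatches occur at site 1 (A/G, transition), site 8 (T/C, transition), site 23 (A/G, transition), site 28 (G/C, transversion), site 31 (C/A, transversion).
Of the 5 differences, 3 transitions and 2 transversions, so the answer is 3.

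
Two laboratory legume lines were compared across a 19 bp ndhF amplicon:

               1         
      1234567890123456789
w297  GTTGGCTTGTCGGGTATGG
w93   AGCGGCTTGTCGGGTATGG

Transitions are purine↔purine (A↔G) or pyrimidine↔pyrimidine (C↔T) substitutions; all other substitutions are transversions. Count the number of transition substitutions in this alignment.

2

Mismatches occur at site 1 (G↔A, transition), site 2 (T↔G, transversion), site 3 (T↔C, transition).
Of the 3 differences, 2 transitions and 1 transversion, so the answer is 2.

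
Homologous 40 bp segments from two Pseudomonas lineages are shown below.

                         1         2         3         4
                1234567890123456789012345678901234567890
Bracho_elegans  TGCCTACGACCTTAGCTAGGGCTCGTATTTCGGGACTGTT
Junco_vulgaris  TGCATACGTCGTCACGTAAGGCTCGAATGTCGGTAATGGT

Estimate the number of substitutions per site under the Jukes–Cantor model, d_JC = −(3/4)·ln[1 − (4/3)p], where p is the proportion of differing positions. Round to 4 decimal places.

0.3831

Mismatches occur at site 4 (C→A), site 9 (A→T), site 11 (C→G), site 13 (T→C), site 15 (G→C), site 16 (C→G), site 19 (G→A), site 26 (T→A), site 29 (T→G), site 34 (G→T), site 36 (C→A), site 39 (T→G).
p = 12/40 = 0.300000.
d = −0.75 · ln(1 − (4/3)·0.300000) = −0.75 · ln(0.600000) = −0.75 · (-0.510826) = 0.3831.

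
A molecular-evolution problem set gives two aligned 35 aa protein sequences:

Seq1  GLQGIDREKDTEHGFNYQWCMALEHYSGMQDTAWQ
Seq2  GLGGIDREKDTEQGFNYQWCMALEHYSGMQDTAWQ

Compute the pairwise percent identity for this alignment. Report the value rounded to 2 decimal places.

94.29%

Differing sites — 3:Q/G; 13:H/Q.
33 of the 35 sites match, so the percent identity is 33/35 × 100 = 94.29%.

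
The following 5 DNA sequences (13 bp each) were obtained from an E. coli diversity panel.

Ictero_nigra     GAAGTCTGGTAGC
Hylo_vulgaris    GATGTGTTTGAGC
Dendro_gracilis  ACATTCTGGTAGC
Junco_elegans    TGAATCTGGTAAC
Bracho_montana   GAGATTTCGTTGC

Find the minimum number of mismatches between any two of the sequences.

3

Pairwise Hamming distances:
  Ictero_nigra vs Hylo_vulgaris: 5
  Ictero_nigra vs Dendro_gracilis: 3
  Ictero_nigra vs Junco_elegans: 4
  Ictero_nigra vs Bracho_montana: 5
  Hylo_vulgaris vs Dendro_gracilis: 8
  Hylo_vulgaris vs Junco_elegans: 9
  Hylo_vulgaris vs Bracho_montana: 7
  Dendro_gracilis vs Junco_elegans: 4
  Dendro_gracilis vs Bracho_montana: 7
  Junco_elegans vs Bracho_montana: 7
The smallest is 3, between Ictero_nigra and Dendro_gracilis.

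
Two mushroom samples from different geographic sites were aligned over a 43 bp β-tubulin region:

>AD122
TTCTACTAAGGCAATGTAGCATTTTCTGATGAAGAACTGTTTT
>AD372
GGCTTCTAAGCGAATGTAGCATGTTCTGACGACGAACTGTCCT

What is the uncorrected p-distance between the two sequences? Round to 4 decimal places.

0.2326

Mismatches occur at site 1 (T/G), site 2 (T/G), site 5 (A/T), site 11 (G/C), site 12 (C/G), site 23 (T/G), site 30 (T/C), site 33 (A/C), site 41 (T/C), site 42 (T/C).
There are 10 differences over 43 sites, so p = 10/43 = 0.2326.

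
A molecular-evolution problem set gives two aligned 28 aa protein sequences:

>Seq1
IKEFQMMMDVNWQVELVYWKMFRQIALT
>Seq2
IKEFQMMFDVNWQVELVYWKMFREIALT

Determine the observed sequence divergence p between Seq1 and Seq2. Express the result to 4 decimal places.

0.0714

Differing sites — 8:M/F; 24:Q/E.
There are 2 differences over 28 sites, so p = 2/28 = 0.0714.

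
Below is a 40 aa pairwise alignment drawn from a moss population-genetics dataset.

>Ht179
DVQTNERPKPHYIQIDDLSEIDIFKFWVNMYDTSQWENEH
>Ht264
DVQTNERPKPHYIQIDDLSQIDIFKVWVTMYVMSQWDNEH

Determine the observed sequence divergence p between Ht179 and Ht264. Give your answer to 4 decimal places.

The sequences differ at positions 20 (E/Q), 26 (F/V), 29 (N/T), 32 (D/V), 33 (T/M), 37 (E/D).
There are 6 differences over 40 sites, so p = 6/40 = 0.1500.

0.1500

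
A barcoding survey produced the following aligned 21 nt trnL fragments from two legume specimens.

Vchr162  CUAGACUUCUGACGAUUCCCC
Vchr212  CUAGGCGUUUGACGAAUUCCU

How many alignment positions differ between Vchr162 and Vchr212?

6

Differing sites — 5:A/G; 7:U/G; 9:C/U; 16:U/A; 18:C/U; 21:C/U.
That gives 6 mismatches out of 21 aligned sites, so the Hamming distance is 6.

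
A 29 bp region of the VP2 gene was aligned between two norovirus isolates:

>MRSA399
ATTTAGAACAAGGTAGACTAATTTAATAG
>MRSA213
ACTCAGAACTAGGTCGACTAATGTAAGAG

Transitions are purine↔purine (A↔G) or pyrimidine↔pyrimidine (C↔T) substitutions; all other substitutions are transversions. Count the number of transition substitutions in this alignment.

2

Mismatches occur at site 2 (T/C, transition), site 4 (T/C, transition), site 10 (A/T, transversion), site 15 (A/C, transversion), site 23 (T/G, transversion), site 27 (T/G, transversion).
Of the 6 differences, 2 transitions and 4 transversions, so the answer is 2.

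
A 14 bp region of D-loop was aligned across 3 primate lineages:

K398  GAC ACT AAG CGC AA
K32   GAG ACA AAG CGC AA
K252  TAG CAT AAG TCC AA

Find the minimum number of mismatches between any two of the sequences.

2

Pairwise Hamming distances:
  K398 vs K32: 2
  K398 vs K252: 6
  K32 vs K252: 6
The smallest is 2, between K398 and K32.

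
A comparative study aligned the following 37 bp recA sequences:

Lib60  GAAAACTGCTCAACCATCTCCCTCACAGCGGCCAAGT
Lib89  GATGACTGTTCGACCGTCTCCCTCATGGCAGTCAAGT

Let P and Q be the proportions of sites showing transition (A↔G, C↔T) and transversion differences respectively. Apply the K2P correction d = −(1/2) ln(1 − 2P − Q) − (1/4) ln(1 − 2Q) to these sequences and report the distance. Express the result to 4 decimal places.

The sequences differ at positions 3 (A/T, transversion), 4 (A/G, transition), 9 (C/T, transition), 12 (A/G, transition), 16 (A/G, transition), 26 (C/T, transition), 27 (A/G, transition), 30 (G/A, transition), 32 (C/T, transition).
Of the 9 differences, 8 transitions and 1 transversion over 37 sites: P = 8/37 = 0.216216, Q = 1/37 = 0.027027.
d = −0.5·ln(0.540541) − 0.25·ln(0.945946) = −0.5·(-0.615185) − 0.25·(-0.055570) = 0.3215.

0.3215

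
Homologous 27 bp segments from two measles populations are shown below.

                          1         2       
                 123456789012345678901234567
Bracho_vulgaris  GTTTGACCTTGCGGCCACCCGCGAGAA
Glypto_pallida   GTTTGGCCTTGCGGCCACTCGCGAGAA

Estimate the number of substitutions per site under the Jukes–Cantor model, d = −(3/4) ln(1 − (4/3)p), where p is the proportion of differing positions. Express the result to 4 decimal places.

0.0780

Differing sites — 6:A/G; 19:C/T.
p = 2/27 = 0.074074.
d = −0.75 · ln(1 − (4/3)·0.074074) = −0.75 · ln(0.901235) = −0.75 · (-0.103989) = 0.0780.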